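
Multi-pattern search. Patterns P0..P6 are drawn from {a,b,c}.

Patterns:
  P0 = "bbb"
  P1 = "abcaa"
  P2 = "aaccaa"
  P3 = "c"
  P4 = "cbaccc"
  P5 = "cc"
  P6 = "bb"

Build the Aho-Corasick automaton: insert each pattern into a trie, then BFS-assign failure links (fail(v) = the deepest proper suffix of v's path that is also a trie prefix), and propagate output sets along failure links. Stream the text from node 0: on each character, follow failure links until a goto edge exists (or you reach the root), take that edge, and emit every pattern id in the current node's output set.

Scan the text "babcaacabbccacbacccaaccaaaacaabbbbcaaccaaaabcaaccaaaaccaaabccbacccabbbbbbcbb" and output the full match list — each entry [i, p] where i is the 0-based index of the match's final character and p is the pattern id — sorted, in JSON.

Build automaton:
Trie (insert patterns):
  n0 'ε': a→4 b→1 c→14
  n1 'b': b→2
  n2 'bb': b→3  [P6 ends]
  n3 'bbb': ·  [P0 ends]
  n4 'a': a→9 b→5
  n5 'ab': c→6
  n6 'abc': a→7
  n7 'abca': a→8
  n8 'abcaa': ·  [P1 ends]
  n9 'aa': c→10
  n10 'aac': c→11
  n11 'aacc': a→12
  n12 'aacca': a→13
  n13 'aaccaa': ·  [P2 ends]
  n14 'c': b→15 c→20  [P3 ends]
  n15 'cb': a→16
  n16 'cba': c→17
  n17 'cbac': c→18
  n18 'cbacc': c→19
  n19 'cbaccc': ·  [P4 ends]
  n20 'cc': ·  [P5 ends]

BFS fail/out derivation:
  n1('b'): parent n0 fail=0; on 'b' 0 → fail=0;  out ∅∪∅=∅
  n4('a'): parent n0 fail=0; on 'a' 0 → fail=0;  out ∅∪∅=∅
  n14('c'): parent n0 fail=0; on 'c' 0 → fail=0;  out {3}∪∅={3}
  n2('bb'): parent n1 fail=0; on 'b' 0 → fail=1;  out {6}∪∅={6}
  n5('ab'): parent n4 fail=0; on 'b' 0 → fail=1;  out ∅∪∅=∅
  n9('aa'): parent n4 fail=0; on 'a' 0 → fail=4;  out ∅∪∅=∅
  n15('cb'): parent n14 fail=0; on 'b' 0 → fail=1;  out ∅∪∅=∅
  n20('cc'): parent n14 fail=0; on 'c' 0 → fail=14;  out {5}∪{3}={3,5}
  n3('bbb'): parent n2 fail=1; on 'b' 1 → fail=2;  out {0}∪{6}={0,6}
  n6('abc'): parent n5 fail=1; on 'c' 1→0 → fail=14;  out ∅∪{3}={3}
  n10('aac'): parent n9 fail=4; on 'c' 4→0 → fail=14;  out ∅∪{3}={3}
  n16('cba'): parent n15 fail=1; on 'a' 1→0 → fail=4;  out ∅∪∅=∅
  n7('abca'): parent n6 fail=14; on 'a' 14→0 → fail=4;  out ∅∪∅=∅
  n11('aacc'): parent n10 fail=14; on 'c' 14 → fail=20;  out ∅∪{3,5}={3,5}
  n17('cbac'): parent n16 fail=4; on 'c' 4→0 → fail=14;  out ∅∪{3}={3}
  n8('abcaa'): parent n7 fail=4; on 'a' 4 → fail=9;  out {1}∪∅={1}
  n12('aacca'): parent n11 fail=20; on 'a' 20→14→0 → fail=4;  out ∅∪∅=∅
  n18('cbacc'): parent n17 fail=14; on 'c' 14 → fail=20;  out ∅∪{3,5}={3,5}
  n13('aaccaa'): parent n12 fail=4; on 'a' 4 → fail=9;  out {2}∪∅={2}
  n19('cbaccc'): parent n18 fail=20; on 'c' 20→14 → fail=20;  out {4}∪{3,5}={3,4,5}

Text stream:
[0] read 'b'  n0⇒n1
[1] read 'a'  n1⇒n4 (fail-walked)
[2] read 'b'  n4⇒n5
[3] read 'c'  n5⇒n6  ** P3@[3:3]
[4] read 'a'  n6⇒n7
[5] read 'a'  n7⇒n8  ** P1@[1:5]
[6] read 'c'  n8⇒n10 (fail-walked)  ** P3@[6:6]
[7] read 'a'  n10⇒n4 (fail-walked)
[8] read 'b'  n4⇒n5
[9] read 'b'  n5⇒n2 (fail-walked)  ** P6@[8:9]
[10] read 'c'  n2⇒n14 (fail-walked)  ** P3@[10:10]
[11] read 'c'  n14⇒n20  ** P3@[11:11],P5@[10:11]
[12] read 'a'  n20⇒n4 (fail-walked)
[13] read 'c'  n4⇒n14 (fail-walked)  ** P3@[13:13]
[14] read 'b'  n14⇒n15
[15] read 'a'  n15⇒n16
[16] read 'c'  n16⇒n17  ** P3@[16:16]
[17] read 'c'  n17⇒n18  ** P3@[17:17],P5@[16:17]
[18] read 'c'  n18⇒n19  ** P3@[18:18],P4@[13:18],P5@[17:18]
[19] read 'a'  n19⇒n4 (fail-walked)
[20] read 'a'  n4⇒n9
[21] read 'c'  n9⇒n10  ** P3@[21:21]
[22] read 'c'  n10⇒n11  ** P3@[22:22],P5@[21:22]
[23] read 'a'  n11⇒n12
[24] read 'a'  n12⇒n13  ** P2@[19:24]
[25] read 'a'  n13⇒n9 (fail-walked)
[26] read 'a'  n9⇒n9 (fail-walked)
[27] read 'c'  n9⇒n10  ** P3@[27:27]
[28] read 'a'  n10⇒n4 (fail-walked)
[29] read 'a'  n4⇒n9
[30] read 'b'  n9⇒n5 (fail-walked)
[31] read 'b'  n5⇒n2 (fail-walked)  ** P6@[30:31]
[32] read 'b'  n2⇒n3  ** P0@[30:32],P6@[31:32]
[33] read 'b'  n3⇒n3 (fail-walked)  ** P0@[31:33],P6@[32:33]
[34] read 'c'  n3⇒n14 (fail-walked)  ** P3@[34:34]
[35] read 'a'  n14⇒n4 (fail-walked)
[36] read 'a'  n4⇒n9
[37] read 'c'  n9⇒n10  ** P3@[37:37]
[38] read 'c'  n10⇒n11  ** P3@[38:38],P5@[37:38]
[39] read 'a'  n11⇒n12
[40] read 'a'  n12⇒n13  ** P2@[35:40]
[41] read 'a'  n13⇒n9 (fail-walked)
[42] read 'a'  n9⇒n9 (fail-walked)
[43] read 'b'  n9⇒n5 (fail-walked)
[44] read 'c'  n5⇒n6  ** P3@[44:44]
[45] read 'a'  n6⇒n7
[46] read 'a'  n7⇒n8  ** P1@[42:46]
[47] read 'c'  n8⇒n10 (fail-walked)  ** P3@[47:47]
[48] read 'c'  n10⇒n11  ** P3@[48:48],P5@[47:48]
[49] read 'a'  n11⇒n12
[50] read 'a'  n12⇒n13  ** P2@[45:50]
[51] read 'a'  n13⇒n9 (fail-walked)
[52] read 'a'  n9⇒n9 (fail-walked)
[53] read 'c'  n9⇒n10  ** P3@[53:53]
[54] read 'c'  n10⇒n11  ** P3@[54:54],P5@[53:54]
[55] read 'a'  n11⇒n12
[56] read 'a'  n12⇒n13  ** P2@[51:56]
[57] read 'a'  n13⇒n9 (fail-walked)
[58] read 'b'  n9⇒n5 (fail-walked)
[59] read 'c'  n5⇒n6  ** P3@[59:59]
[60] read 'c'  n6⇒n20 (fail-walked)  ** P3@[60:60],P5@[59:60]
[61] read 'b'  n20⇒n15 (fail-walked)
[62] read 'a'  n15⇒n16
[63] read 'c'  n16⇒n17  ** P3@[63:63]
[64] read 'c'  n17⇒n18  ** P3@[64:64],P5@[63:64]
[65] read 'c'  n18⇒n19  ** P3@[65:65],P4@[60:65],P5@[64:65]
[66] read 'a'  n19⇒n4 (fail-walked)
[67] read 'b'  n4⇒n5
[68] read 'b'  n5⇒n2 (fail-walked)  ** P6@[67:68]
[69] read 'b'  n2⇒n3  ** P0@[67:69],P6@[68:69]
[70] read 'b'  n3⇒n3 (fail-walked)  ** P0@[68:70],P6@[69:70]
[71] read 'b'  n3⇒n3 (fail-walked)  ** P0@[69:71],P6@[70:71]
[72] read 'b'  n3⇒n3 (fail-walked)  ** P0@[70:72],P6@[71:72]
[73] read 'c'  n3⇒n14 (fail-walked)  ** P3@[73:73]
[74] read 'b'  n14⇒n15
[75] read 'b'  n15⇒n2 (fail-walked)  ** P6@[74:75]

All matches (sorted): [[3,3],[5,1],[6,3],[9,6],[10,3],[11,3],[11,5],[13,3],[16,3],[17,3],[17,5],[18,3],[18,4],[18,5],[21,3],[22,3],[22,5],[24,2],[27,3],[31,6],[32,0],[32,6],[33,0],[33,6],[34,3],[37,3],[38,3],[38,5],[40,2],[44,3],[46,1],[47,3],[48,3],[48,5],[50,2],[53,3],[54,3],[54,5],[56,2],[59,3],[60,3],[60,5],[63,3],[64,3],[64,5],[65,3],[65,4],[65,5],[68,6],[69,0],[69,6],[70,0],[70,6],[71,0],[71,6],[72,0],[72,6],[73,3],[75,6]]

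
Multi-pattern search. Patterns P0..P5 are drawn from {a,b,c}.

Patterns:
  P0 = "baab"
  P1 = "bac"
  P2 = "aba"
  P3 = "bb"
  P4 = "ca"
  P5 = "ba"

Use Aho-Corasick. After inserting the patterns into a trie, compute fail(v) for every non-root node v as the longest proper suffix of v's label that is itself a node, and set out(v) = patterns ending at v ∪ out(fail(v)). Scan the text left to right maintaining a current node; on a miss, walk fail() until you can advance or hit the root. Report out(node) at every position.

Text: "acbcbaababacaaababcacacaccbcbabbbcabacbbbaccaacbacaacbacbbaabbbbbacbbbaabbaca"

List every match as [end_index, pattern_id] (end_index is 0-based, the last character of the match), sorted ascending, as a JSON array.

Construct AC machine:
Trie (insert patterns):
  0='ε' goto a→6 b→1 c→10
  1='b' goto a→2 b→9
  2='ba' goto a→3 c→5  [P5 ends]
  3='baa' goto b→4
  4='baab' goto ·  [P0 ends]
  5='bac' goto ·  [P1 ends]
  6='a' goto b→7
  7='ab' goto a→8
  8='aba' goto ·  [P2 ends]
  9='bb' goto ·  [P3 ends]
  10='c' goto a→11
  11='ca' goto ·  [P4 ends]

BFS fail/out derivation:
  fail(1) 'b': from fail(0)=0 chase 'b': 0 ⇒ 0;  out=∅∪out(0)=∅
  fail(6) 'a': from fail(0)=0 chase 'a': 0 ⇒ 0;  out=∅∪out(0)=∅
  fail(10) 'c': from fail(0)=0 chase 'c': 0 ⇒ 0;  out=∅∪out(0)=∅
  fail(2) 'ba': from fail(1)=0 chase 'a': 0 ⇒ 6;  out={5}∪out(6)={5}
  fail(7) 'ab': from fail(6)=0 chase 'b': 0 ⇒ 1;  out=∅∪out(1)=∅
  fail(9) 'bb': from fail(1)=0 chase 'b': 0 ⇒ 1;  out={3}∪out(1)={3}
  fail(11) 'ca': from fail(10)=0 chase 'a': 0 ⇒ 6;  out={4}∪out(6)={4}
  fail(3) 'baa': from fail(2)=6 chase 'a': 6→0 ⇒ 6;  out=∅∪out(6)=∅
  fail(5) 'bac': from fail(2)=6 chase 'c': 6→0 ⇒ 10;  out={1}∪out(10)={1}
  fail(8) 'aba': from fail(7)=1 chase 'a': 1 ⇒ 2;  out={2}∪out(2)={2,5}
  fail(4) 'baab': from fail(3)=6 chase 'b': 6 ⇒ 7;  out={0}∪out(7)={0}

Text stream:
pos 0 'a': at 6
pos 1 'c': at 10 (fail-walked)
pos 2 'b': at 1 (fail-walked)
pos 3 'c': at 10 (fail-walked)
pos 4 'b': at 1 (fail-walked)
pos 5 'a': at 2  ** P5@[4:5]
pos 6 'a': at 3
pos 7 'b': at 4  ** P0@[4:7]
pos 8 'a': at 8 (fail-walked)  ** P2@[6:8],P5@[7:8]
pos 9 'b': at 7 (fail-walked)
pos 10 'a': at 8  ** P2@[8:10],P5@[9:10]
pos 11 'c': at 5 (fail-walked)  ** P1@[9:11]
pos 12 'a': at 11 (fail-walked)  ** P4@[11:12]
pos 13 'a': at 6 (fail-walked)
pos 14 'a': at 6 (fail-walked)
pos 15 'b': at 7
pos 16 'a': at 8  ** P2@[14:16],P5@[15:16]
pos 17 'b': at 7 (fail-walked)
pos 18 'c': at 10 (fail-walked)
pos 19 'a': at 11  ** P4@[18:19]
pos 20 'c': at 10 (fail-walked)
pos 21 'a': at 11  ** P4@[20:21]
pos 22 'c': at 10 (fail-walked)
pos 23 'a': at 11  ** P4@[22:23]
pos 24 'c': at 10 (fail-walked)
pos 25 'c': at 10 (fail-walked)
pos 26 'b': at 1 (fail-walked)
pos 27 'c': at 10 (fail-walked)
pos 28 'b': at 1 (fail-walked)
pos 29 'a': at 2  ** P5@[28:29]
pos 30 'b': at 7 (fail-walked)
pos 31 'b': at 9 (fail-walked)  ** P3@[30:31]
pos 32 'b': at 9 (fail-walked)  ** P3@[31:32]
pos 33 'c': at 10 (fail-walked)
pos 34 'a': at 11  ** P4@[33:34]
pos 35 'b': at 7 (fail-walked)
pos 36 'a': at 8  ** P2@[34:36],P5@[35:36]
pos 37 'c': at 5 (fail-walked)  ** P1@[35:37]
pos 38 'b': at 1 (fail-walked)
pos 39 'b': at 9  ** P3@[38:39]
pos 40 'b': at 9 (fail-walked)  ** P3@[39:40]
pos 41 'a': at 2 (fail-walked)  ** P5@[40:41]
pos 42 'c': at 5  ** P1@[40:42]
pos 43 'c': at 10 (fail-walked)
pos 44 'a': at 11  ** P4@[43:44]
pos 45 'a': at 6 (fail-walked)
pos 46 'c': at 10 (fail-walked)
pos 47 'b': at 1 (fail-walked)
pos 48 'a': at 2  ** P5@[47:48]
pos 49 'c': at 5  ** P1@[47:49]
pos 50 'a': at 11 (fail-walked)  ** P4@[49:50]
pos 51 'a': at 6 (fail-walked)
pos 52 'c': at 10 (fail-walked)
pos 53 'b': at 1 (fail-walked)
pos 54 'a': at 2  ** P5@[53:54]
pos 55 'c': at 5  ** P1@[53:55]
pos 56 'b': at 1 (fail-walked)
pos 57 'b': at 9  ** P3@[56:57]
pos 58 'a': at 2 (fail-walked)  ** P5@[57:58]
pos 59 'a': at 3
pos 60 'b': at 4  ** P0@[57:60]
pos 61 'b': at 9 (fail-walked)  ** P3@[60:61]
pos 62 'b': at 9 (fail-walked)  ** P3@[61:62]
pos 63 'b': at 9 (fail-walked)  ** P3@[62:63]
pos 64 'b': at 9 (fail-walked)  ** P3@[63:64]
pos 65 'a': at 2 (fail-walked)  ** P5@[64:65]
pos 66 'c': at 5  ** P1@[64:66]
pos 67 'b': at 1 (fail-walked)
pos 68 'b': at 9  ** P3@[67:68]
pos 69 'b': at 9 (fail-walked)  ** P3@[68:69]
pos 70 'a': at 2 (fail-walked)  ** P5@[69:70]
pos 71 'a': at 3
pos 72 'b': at 4  ** P0@[69:72]
pos 73 'b': at 9 (fail-walked)  ** P3@[72:73]
pos 74 'a': at 2 (fail-walked)  ** P5@[73:74]
pos 75 'c': at 5  ** P1@[73:75]
pos 76 'a': at 11 (fail-walked)  ** P4@[75:76]

All matches (sorted): [[5,5],[7,0],[8,2],[8,5],[10,2],[10,5],[11,1],[12,4],[16,2],[16,5],[19,4],[21,4],[23,4],[29,5],[31,3],[32,3],[34,4],[36,2],[36,5],[37,1],[39,3],[40,3],[41,5],[42,1],[44,4],[48,5],[49,1],[50,4],[54,5],[55,1],[57,3],[58,5],[60,0],[61,3],[62,3],[63,3],[64,3],[65,5],[66,1],[68,3],[69,3],[70,5],[72,0],[73,3],[74,5],[75,1],[76,4]]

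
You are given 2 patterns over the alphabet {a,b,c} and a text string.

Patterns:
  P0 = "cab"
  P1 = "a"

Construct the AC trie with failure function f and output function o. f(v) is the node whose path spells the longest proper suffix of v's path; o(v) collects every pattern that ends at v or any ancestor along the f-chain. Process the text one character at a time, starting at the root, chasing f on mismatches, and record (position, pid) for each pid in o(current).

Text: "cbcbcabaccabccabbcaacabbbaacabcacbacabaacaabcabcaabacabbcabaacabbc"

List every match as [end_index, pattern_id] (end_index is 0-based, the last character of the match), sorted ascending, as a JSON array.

Build automaton:
Trie (insert patterns):
  0='ε' goto a→4 c→1
  1='c' goto a→2
  2='ca' goto b→3
  3='cab' goto ·  [P0 ends]
  4='a' goto ·  [P1 ends]

Failure links (BFS by depth):
  n1('c'): parent n0 fail=0; on 'c' 0 → fail=0;  out ∅∪∅=∅
  n4('a'): parent n0 fail=0; on 'a' 0 → fail=0;  out {1}∪∅={1}
  n2('ca'): parent n1 fail=0; on 'a' 0 → fail=4;  out ∅∪{1}={1}
  n3('cab'): parent n2 fail=4; on 'b' 4→0 → fail=0;  out {0}∪∅={0}

Scan:
pos 0 'c': at 1
pos 1 'b': at 0 (via fail)
pos 2 'c': at 1
pos 3 'b': at 0 (via fail)
pos 4 'c': at 1
pos 5 'a': at 2  ** P1@[5:5]
pos 6 'b': at 3  ** P0@[4:6]
pos 7 'a': at 4 (via fail)  ** P1@[7:7]
pos 8 'c': at 1 (via fail)
pos 9 'c': at 1 (via fail)
pos 10 'a': at 2  ** P1@[10:10]
pos 11 'b': at 3  ** P0@[9:11]
pos 12 'c': at 1 (via fail)
pos 13 'c': at 1 (via fail)
pos 14 'a': at 2  ** P1@[14:14]
pos 15 'b': at 3  ** P0@[13:15]
pos 16 'b': at 0 (via fail)
pos 17 'c': at 1
pos 18 'a': at 2  ** P1@[18:18]
pos 19 'a': at 4 (via fail)  ** P1@[19:19]
pos 20 'c': at 1 (via fail)
pos 21 'a': at 2  ** P1@[21:21]
pos 22 'b': at 3  ** P0@[20:22]
pos 23 'b': at 0 (via fail)
pos 24 'b': at 0
pos 25 'a': at 4  ** P1@[25:25]
pos 26 'a': at 4 (via fail)  ** P1@[26:26]
pos 27 'c': at 1 (via fail)
pos 28 'a': at 2  ** P1@[28:28]
pos 29 'b': at 3  ** P0@[27:29]
pos 30 'c': at 1 (via fail)
pos 31 'a': at 2  ** P1@[31:31]
pos 32 'c': at 1 (via fail)
pos 33 'b': at 0 (via fail)
pos 34 'a': at 4  ** P1@[34:34]
pos 35 'c': at 1 (via fail)
pos 36 'a': at 2  ** P1@[36:36]
pos 37 'b': at 3  ** P0@[35:37]
pos 38 'a': at 4 (via fail)  ** P1@[38:38]
pos 39 'a': at 4 (via fail)  ** P1@[39:39]
pos 40 'c': at 1 (via fail)
pos 41 'a': at 2  ** P1@[41:41]
pos 42 'a': at 4 (via fail)  ** P1@[42:42]
pos 43 'b': at 0 (via fail)
pos 44 'c': at 1
pos 45 'a': at 2  ** P1@[45:45]
pos 46 'b': at 3  ** P0@[44:46]
pos 47 'c': at 1 (via fail)
pos 48 'a': at 2  ** P1@[48:48]
pos 49 'a': at 4 (via fail)  ** P1@[49:49]
pos 50 'b': at 0 (via fail)
pos 51 'a': at 4  ** P1@[51:51]
pos 52 'c': at 1 (via fail)
pos 53 'a': at 2  ** P1@[53:53]
pos 54 'b': at 3  ** P0@[52:54]
pos 55 'b': at 0 (via fail)
pos 56 'c': at 1
pos 57 'a': at 2  ** P1@[57:57]
pos 58 'b': at 3  ** P0@[56:58]
pos 59 'a': at 4 (via fail)  ** P1@[59:59]
pos 60 'a': at 4 (via fail)  ** P1@[60:60]
pos 61 'c': at 1 (via fail)
pos 62 'a': at 2  ** P1@[62:62]
pos 63 'b': at 3  ** P0@[61:63]
pos 64 'b': at 0 (via fail)
pos 65 'c': at 1

Matches: [[5,1],[6,0],[7,1],[10,1],[11,0],[14,1],[15,0],[18,1],[19,1],[21,1],[22,0],[25,1],[26,1],[28,1],[29,0],[31,1],[34,1],[36,1],[37,0],[38,1],[39,1],[41,1],[42,1],[45,1],[46,0],[48,1],[49,1],[51,1],[53,1],[54,0],[57,1],[58,0],[59,1],[60,1],[62,1],[63,0]]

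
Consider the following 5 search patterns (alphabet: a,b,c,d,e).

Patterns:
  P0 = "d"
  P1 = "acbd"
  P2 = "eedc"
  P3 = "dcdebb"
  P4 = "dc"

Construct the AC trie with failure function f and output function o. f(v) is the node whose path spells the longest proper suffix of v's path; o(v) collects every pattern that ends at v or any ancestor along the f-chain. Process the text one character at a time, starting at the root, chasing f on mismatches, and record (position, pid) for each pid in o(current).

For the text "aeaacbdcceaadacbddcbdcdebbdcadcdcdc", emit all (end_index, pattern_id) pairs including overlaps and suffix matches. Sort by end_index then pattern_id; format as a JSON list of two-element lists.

Build:
Trie nodes:
  n0 'ε': a→2 d→1 e→6
  n1 'd': c→10  ←P0
  n2 'a': c→3
  n3 'ac': b→4
  n4 'acb': d→5
  n5 'acbd': ·  ←P1
  n6 'e': e→7
  n7 'ee': d→8
  n8 'eed': c→9
  n9 'eedc': ·  ←P2
  n10 'dc': d→11  ←P4
  n11 'dcd': e→12
  n12 'dcde': b→13
  n13 'dcdeb': b→14
  n14 'dcdebb': ·  ←P3

Failure links (BFS by depth):
  n1('d'): parent n0 fail=0; on 'd' 0 → fail=0;  out {0}∪∅={0}
  n2('a'): parent n0 fail=0; on 'a' 0 → fail=0;  out ∅∪∅=∅
  n6('e'): parent n0 fail=0; on 'e' 0 → fail=0;  out ∅∪∅=∅
  n3('ac'): parent n2 fail=0; on 'c' 0 → fail=0;  out ∅∪∅=∅
  n7('ee'): parent n6 fail=0; on 'e' 0 → fail=6;  out ∅∪∅=∅
  n10('dc'): parent n1 fail=0; on 'c' 0 → fail=0;  out {4}∪∅={4}
  n4('acb'): parent n3 fail=0; on 'b' 0 → fail=0;  out ∅∪∅=∅
  n8('eed'): parent n7 fail=6; on 'd' 6→0 → fail=1;  out ∅∪{0}={0}
  n11('dcd'): parent n10 fail=0; on 'd' 0 → fail=1;  out ∅∪{0}={0}
  n5('acbd'): parent n4 fail=0; on 'd' 0 → fail=1;  out {1}∪{0}={0,1}
  n9('eedc'): parent n8 fail=1; on 'c' 1 → fail=10;  out {2}∪{4}={2,4}
  n12('dcde'): parent n11 fail=1; on 'e' 1→0 → fail=6;  out ∅∪∅=∅
  n13('dcdeb'): parent n12 fail=6; on 'b' 6→0 → fail=0;  out ∅∪∅=∅
  n14('dcdebb'): parent n13 fail=0; on 'b' 0 → fail=0;  out {3}∪∅={3}

Run:
i=0 'a': node 0→2
i=1 'e': node 2→6 (via fail)
i=2 'a': node 6→2 (via fail)
i=3 'a': node 2→2 (via fail)
i=4 'c': node 2→3
i=5 'b': node 3→4
i=6 'd': node 4→5  ** P0@[6:6],P1@[3:6]
i=7 'c': node 5→10 (via fail)  ** P4@[6:7]
i=8 'c': node 10→0 (via fail)
i=9 'e': node 0→6
i=10 'a': node 6→2 (via fail)
i=11 'a': node 2→2 (via fail)
i=12 'd': node 2→1 (via fail)  ** P0@[12:12]
i=13 'a': node 1→2 (via fail)
i=14 'c': node 2→3
i=15 'b': node 3→4
i=16 'd': node 4→5  ** P0@[16:16],P1@[13:16]
i=17 'd': node 5→1 (via fail)  ** P0@[17:17]
i=18 'c': node 1→10  ** P4@[17:18]
i=19 'b': node 10→0 (via fail)
i=20 'd': node 0→1  ** P0@[20:20]
i=21 'c': node 1→10  ** P4@[20:21]
i=22 'd': node 10→11  ** P0@[22:22]
i=23 'e': node 11→12
i=24 'b': node 12→13
i=25 'b': node 13→14  ** P3@[20:25]
i=26 'd': node 14→1 (via fail)  ** P0@[26:26]
i=27 'c': node 1→10  ** P4@[26:27]
i=28 'a': node 10→2 (via fail)
i=29 'd': node 2→1 (via fail)  ** P0@[29:29]
i=30 'c': node 1→10  ** P4@[29:30]
i=31 'd': node 10→11  ** P0@[31:31]
i=32 'c': node 11→10 (via fail)  ** P4@[31:32]
i=33 'd': node 10→11  ** P0@[33:33]
i=34 'c': node 11→10 (via fail)  ** P4@[33:34]

Matches: [[6,0],[6,1],[7,4],[12,0],[16,0],[16,1],[17,0],[18,4],[20,0],[21,4],[22,0],[25,3],[26,0],[27,4],[29,0],[30,4],[31,0],[32,4],[33,0],[34,4]]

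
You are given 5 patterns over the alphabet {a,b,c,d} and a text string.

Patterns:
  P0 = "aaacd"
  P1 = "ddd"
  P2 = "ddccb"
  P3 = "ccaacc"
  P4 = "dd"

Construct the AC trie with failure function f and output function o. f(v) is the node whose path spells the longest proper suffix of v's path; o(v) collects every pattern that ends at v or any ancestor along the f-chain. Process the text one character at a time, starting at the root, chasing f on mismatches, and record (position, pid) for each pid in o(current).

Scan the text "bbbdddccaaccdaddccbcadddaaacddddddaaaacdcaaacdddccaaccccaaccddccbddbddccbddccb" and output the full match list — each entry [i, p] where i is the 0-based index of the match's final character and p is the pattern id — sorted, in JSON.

Build automaton:
Trie (insert patterns):
  0='ε' goto a→1 c→12 d→6
  1='a' goto a→2
  2='aa' goto a→3
  3='aaa' goto c→4
  4='aaac' goto d→5
  5='aaacd' goto ·  [P0 ends]
  6='d' goto d→7
  7='dd' goto c→9 d→8  [P4 ends]
  8='ddd' goto ·  [P1 ends]
  9='ddc' goto c→10
  10='ddcc' goto b→11
  11='ddccb' goto ·  [P2 ends]
  12='c' goto c→13
  13='cc' goto a→14
  14='cca' goto a→15
  15='ccaa' goto c→16
  16='ccaac' goto c→17
  17='ccaacc' goto ·  [P3 ends]

BFS fail/out derivation:
  fail(1) 'a': from fail(0)=0 chase 'a': 0 ⇒ 0;  out=∅∪out(0)=∅
  fail(6) 'd': from fail(0)=0 chase 'd': 0 ⇒ 0;  out=∅∪out(0)=∅
  fail(12) 'c': from fail(0)=0 chase 'c': 0 ⇒ 0;  out=∅∪out(0)=∅
  fail(2) 'aa': from fail(1)=0 chase 'a': 0 ⇒ 1;  out=∅∪out(1)=∅
  fail(7) 'dd': from fail(6)=0 chase 'd': 0 ⇒ 6;  out={4}∪out(6)={4}
  fail(13) 'cc': from fail(12)=0 chase 'c': 0 ⇒ 12;  out=∅∪out(12)=∅
  fail(3) 'aaa': from fail(2)=1 chase 'a': 1 ⇒ 2;  out=∅∪out(2)=∅
  fail(8) 'ddd': from fail(7)=6 chase 'd': 6 ⇒ 7;  out={1}∪out(7)={1,4}
  fail(9) 'ddc': from fail(7)=6 chase 'c': 6→0 ⇒ 12;  out=∅∪out(12)=∅
  fail(14) 'cca': from fail(13)=12 chase 'a': 12→0 ⇒ 1;  out=∅∪out(1)=∅
  fail(4) 'aaac': from fail(3)=2 chase 'c': 2→1→0 ⇒ 12;  out=∅∪out(12)=∅
  fail(10) 'ddcc': from fail(9)=12 chase 'c': 12 ⇒ 13;  out=∅∪out(13)=∅
  fail(15) 'ccaa': from fail(14)=1 chase 'a': 1 ⇒ 2;  out=∅∪out(2)=∅
  fail(5) 'aaacd': from fail(4)=12 chase 'd': 12→0 ⇒ 6;  out={0}∪out(6)={0}
  fail(11) 'ddccb': from fail(10)=13 chase 'b': 13→12→0 ⇒ 0;  out={2}∪out(0)={2}
  fail(16) 'ccaac': from fail(15)=2 chase 'c': 2→1→0 ⇒ 12;  out=∅∪out(12)=∅
  fail(17) 'ccaacc': from fail(16)=12 chase 'c': 12 ⇒ 13;  out={3}∪out(13)={3}

Text stream:
i=0 'b': node 0→0
i=1 'b': node 0→0
i=2 'b': node 0→0
i=3 'd': node 0→6
i=4 'd': node 6→7  → match P4@[3:4]
i=5 'd': node 7→8  → match P1@[3:5],P4@[4:5]
i=6 'c': node 8→9 (fail-walked)
i=7 'c': node 9→10
i=8 'a': node 10→14 (fail-walked)
i=9 'a': node 14→15
i=10 'c': node 15→16
i=11 'c': node 16→17  → match P3@[6:11]
i=12 'd': node 17→6 (fail-walked)
i=13 'a': node 6→1 (fail-walked)
i=14 'd': node 1→6 (fail-walked)
i=15 'd': node 6→7  → match P4@[14:15]
i=16 'c': node 7→9
i=17 'c': node 9→10
i=18 'b': node 10→11  → match P2@[14:18]
i=19 'c': node 11→12 (fail-walked)
i=20 'a': node 12→1 (fail-walked)
i=21 'd': node 1→6 (fail-walked)
i=22 'd': node 6→7  → match P4@[21:22]
i=23 'd': node 7→8  → match P1@[21:23],P4@[22:23]
i=24 'a': node 8→1 (fail-walked)
i=25 'a': node 1→2
i=26 'a': node 2→3
i=27 'c': node 3→4
i=28 'd': node 4→5  → match P0@[24:28]
i=29 'd': node 5→7 (fail-walked)  → match P4@[28:29]
i=30 'd': node 7→8  → match P1@[28:30],P4@[29:30]
i=31 'd': node 8→8 (fail-walked)  → match P1@[29:31],P4@[30:31]
i=32 'd': node 8→8 (fail-walked)  → match P1@[30:32],P4@[31:32]
i=33 'd': node 8→8 (fail-walked)  → match P1@[31:33],P4@[32:33]
i=34 'a': node 8→1 (fail-walked)
i=35 'a': node 1→2
i=36 'a': node 2→3
i=37 'a': node 3→3 (fail-walked)
i=38 'c': node 3→4
i=39 'd': node 4→5  → match P0@[35:39]
i=40 'c': node 5→12 (fail-walked)
i=41 'a': node 12→1 (fail-walked)
i=42 'a': node 1→2
i=43 'a': node 2→3
i=44 'c': node 3→4
i=45 'd': node 4→5  → match P0@[41:45]
i=46 'd': node 5→7 (fail-walked)  → match P4@[45:46]
i=47 'd': node 7→8  → match P1@[45:47],P4@[46:47]
i=48 'c': node 8→9 (fail-walked)
i=49 'c': node 9→10
i=50 'a': node 10→14 (fail-walked)
i=51 'a': node 14→15
i=52 'c': node 15→16
i=53 'c': node 16→17  → match P3@[48:53]
i=54 'c': node 17→13 (fail-walked)
i=55 'c': node 13→13 (fail-walked)
i=56 'a': node 13→14
i=57 'a': node 14→15
i=58 'c': node 15→16
i=59 'c': node 16→17  → match P3@[54:59]
i=60 'd': node 17→6 (fail-walked)
i=61 'd': node 6→7  → match P4@[60:61]
i=62 'c': node 7→9
i=63 'c': node 9→10
i=64 'b': node 10→11  → match P2@[60:64]
i=65 'd': node 11→6 (fail-walked)
i=66 'd': node 6→7  → match P4@[65:66]
i=67 'b': node 7→0 (fail-walked)
i=68 'd': node 0→6
i=69 'd': node 6→7  → match P4@[68:69]
i=70 'c': node 7→9
i=71 'c': node 9→10
i=72 'b': node 10→11  → match P2@[68:72]
i=73 'd': node 11→6 (fail-walked)
i=74 'd': node 6→7  → match P4@[73:74]
i=75 'c': node 7→9
i=76 'c': node 9→10
i=77 'b': node 10→11  → match P2@[73:77]

Matches: [[4,4],[5,1],[5,4],[11,3],[15,4],[18,2],[22,4],[23,1],[23,4],[28,0],[29,4],[30,1],[30,4],[31,1],[31,4],[32,1],[32,4],[33,1],[33,4],[39,0],[45,0],[46,4],[47,1],[47,4],[53,3],[59,3],[61,4],[64,2],[66,4],[69,4],[72,2],[74,4],[77,2]]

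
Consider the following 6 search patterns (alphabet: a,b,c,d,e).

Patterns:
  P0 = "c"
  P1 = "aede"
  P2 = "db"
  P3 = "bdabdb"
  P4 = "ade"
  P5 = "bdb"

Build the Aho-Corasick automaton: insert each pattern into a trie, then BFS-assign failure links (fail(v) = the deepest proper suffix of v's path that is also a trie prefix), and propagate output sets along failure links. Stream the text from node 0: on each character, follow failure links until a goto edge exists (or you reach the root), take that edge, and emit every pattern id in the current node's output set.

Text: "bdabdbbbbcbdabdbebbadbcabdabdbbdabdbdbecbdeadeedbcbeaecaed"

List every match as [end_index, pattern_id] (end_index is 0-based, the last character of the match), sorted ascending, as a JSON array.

Construct AC machine:
Trie nodes:
  0='ε' goto a→2 b→8 c→1 d→6
  1='c' goto ·  [P0 ends]
  2='a' goto d→14 e→3
  3='ae' goto d→4
  4='aed' goto e→5
  5='aede' goto ·  [P1 ends]
  6='d' goto b→7
  7='db' goto ·  [P2 ends]
  8='b' goto d→9
  9='bd' goto a→10 b→16
  10='bda' goto b→11
  11='bdab' goto d→12
  12='bdabd' goto b→13
  13='bdabdb' goto ·  [P3 ends]
  14='ad' goto e→15
  15='ade' goto ·  [P4 ends]
  16='bdb' goto ·  [P5 ends]

BFS fail/out derivation:
  fail(1) 'c': from fail(0)=0 chase 'c': 0 ⇒ 0;  out={0}∪out(0)={0}
  fail(2) 'a': from fail(0)=0 chase 'a': 0 ⇒ 0;  out=∅∪out(0)=∅
  fail(6) 'd': from fail(0)=0 chase 'd': 0 ⇒ 0;  out=∅∪out(0)=∅
  fail(8) 'b': from fail(0)=0 chase 'b': 0 ⇒ 0;  out=∅∪out(0)=∅
  fail(3) 'ae': from fail(2)=0 chase 'e': 0 ⇒ 0;  out=∅∪out(0)=∅
  fail(7) 'db': from fail(6)=0 chase 'b': 0 ⇒ 8;  out={2}∪out(8)={2}
  fail(9) 'bd': from fail(8)=0 chase 'd': 0 ⇒ 6;  out=∅∪out(6)=∅
  fail(14) 'ad': from fail(2)=0 chase 'd': 0 ⇒ 6;  out=∅∪out(6)=∅
  fail(4) 'aed': from fail(3)=0 chase 'd': 0 ⇒ 6;  out=∅∪out(6)=∅
  fail(10) 'bda': from fail(9)=6 chase 'a': 6→0 ⇒ 2;  out=∅∪out(2)=∅
  fail(15) 'ade': from fail(14)=6 chase 'e': 6→0 ⇒ 0;  out={4}∪out(0)={4}
  fail(16) 'bdb': from fail(9)=6 chase 'b': 6 ⇒ 7;  out={5}∪out(7)={2,5}
  fail(5) 'aede': from fail(4)=6 chase 'e': 6→0 ⇒ 0;  out={1}∪out(0)={1}
  fail(11) 'bdab': from fail(10)=2 chase 'b': 2→0 ⇒ 8;  out=∅∪out(8)=∅
  fail(12) 'bdabd': from fail(11)=8 chase 'd': 8 ⇒ 9;  out=∅∪out(9)=∅
  fail(13) 'bdabdb': from fail(12)=9 chase 'b': 9 ⇒ 16;  out={3}∪out(16)={2,3,5}

Scan:
[0] read 'b'  n0⇒n8
[1] read 'd'  n8⇒n9
[2] read 'a'  n9⇒n10
[3] read 'b'  n10⇒n11
[4] read 'd'  n11⇒n12
[5] read 'b'  n12⇒n13  ** P2@[4:5],P3@[0:5],P5@[3:5]
[6] read 'b'  n13⇒n8 (via fail)
[7] read 'b'  n8⇒n8 (via fail)
[8] read 'b'  n8⇒n8 (via fail)
[9] read 'c'  n8⇒n1 (via fail)  ** P0@[9:9]
[10] read 'b'  n1⇒n8 (via fail)
[11] read 'd'  n8⇒n9
[12] read 'a'  n9⇒n10
[13] read 'b'  n10⇒n11
[14] read 'd'  n11⇒n12
[15] read 'b'  n12⇒n13  ** P2@[14:15],P3@[10:15],P5@[13:15]
[16] read 'e'  n13⇒n0 (via fail)
[17] read 'b'  n0⇒n8
[18] read 'b'  n8⇒n8 (via fail)
[19] read 'a'  n8⇒n2 (via fail)
[20] read 'd'  n2⇒n14
[21] read 'b'  n14⇒n7 (via fail)  ** P2@[20:21]
[22] read 'c'  n7⇒n1 (via fail)  ** P0@[22:22]
[23] read 'a'  n1⇒n2 (via fail)
[24] read 'b'  n2⇒n8 (via fail)
[25] read 'd'  n8⇒n9
[26] read 'a'  n9⇒n10
[27] read 'b'  n10⇒n11
[28] read 'd'  n11⇒n12
[29] read 'b'  n12⇒n13  ** P2@[28:29],P3@[24:29],P5@[27:29]
[30] read 'b'  n13⇒n8 (via fail)
[31] read 'd'  n8⇒n9
[32] read 'a'  n9⇒n10
[33] read 'b'  n10⇒n11
[34] read 'd'  n11⇒n12
[35] read 'b'  n12⇒n13  ** P2@[34:35],P3@[30:35],P5@[33:35]
[36] read 'd'  n13⇒n9 (via fail)
[37] read 'b'  n9⇒n16  ** P2@[36:37],P5@[35:37]
[38] read 'e'  n16⇒n0 (via fail)
[39] read 'c'  n0⇒n1  ** P0@[39:39]
[40] read 'b'  n1⇒n8 (via fail)
[41] read 'd'  n8⇒n9
[42] read 'e'  n9⇒n0 (via fail)
[43] read 'a'  n0⇒n2
[44] read 'd'  n2⇒n14
[45] read 'e'  n14⇒n15  ** P4@[43:45]
[46] read 'e'  n15⇒n0 (via fail)
[47] read 'd'  n0⇒n6
[48] read 'b'  n6⇒n7  ** P2@[47:48]
[49] read 'c'  n7⇒n1 (via fail)  ** P0@[49:49]
[50] read 'b'  n1⇒n8 (via fail)
[51] read 'e'  n8⇒n0 (via fail)
[52] read 'a'  n0⇒n2
[53] read 'e'  n2⇒n3
[54] read 'c'  n3⇒n1 (via fail)  ** P0@[54:54]
[55] read 'a'  n1⇒n2 (via fail)
[56] read 'e'  n2⇒n3
[57] read 'd'  n3⇒n4

All matches (sorted): [[5,2],[5,3],[5,5],[9,0],[15,2],[15,3],[15,5],[21,2],[22,0],[29,2],[29,3],[29,5],[35,2],[35,3],[35,5],[37,2],[37,5],[39,0],[45,4],[48,2],[49,0],[54,0]]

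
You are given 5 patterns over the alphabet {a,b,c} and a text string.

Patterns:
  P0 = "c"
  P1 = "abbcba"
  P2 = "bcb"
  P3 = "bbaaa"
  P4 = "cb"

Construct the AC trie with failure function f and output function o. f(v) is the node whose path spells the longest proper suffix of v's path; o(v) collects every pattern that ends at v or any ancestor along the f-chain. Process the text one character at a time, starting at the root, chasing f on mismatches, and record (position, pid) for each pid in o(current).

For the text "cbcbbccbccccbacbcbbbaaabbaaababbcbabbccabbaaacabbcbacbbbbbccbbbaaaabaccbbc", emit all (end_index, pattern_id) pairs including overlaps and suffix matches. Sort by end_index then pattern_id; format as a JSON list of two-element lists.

Construct AC machine:
Trie nodes:
  n0 'ε': a→2 b→8 c→1
  n1 'c': b→15  [P0 ends]
  n2 'a': b→3
  n3 'ab': b→4
  n4 'abb': c→5
  n5 'abbc': b→6
  n6 'abbcb': a→7
  n7 'abbcba': ·  [P1 ends]
  n8 'b': b→11 c→9
  n9 'bc': b→10
  n10 'bcb': ·  [P2 ends]
  n11 'bb': a→12
  n12 'bba': a→13
  n13 'bbaa': a→14
  n14 'bbaaa': ·  [P3 ends]
  n15 'cb': ·  [P4 ends]

BFS fail/out derivation:
  n1('c'): parent n0 fail=0; on 'c' 0 → fail=0;  out {0}∪∅={0}
  n2('a'): parent n0 fail=0; on 'a' 0 → fail=0;  out ∅∪∅=∅
  n8('b'): parent n0 fail=0; on 'b' 0 → fail=0;  out ∅∪∅=∅
  n3('ab'): parent n2 fail=0; on 'b' 0 → fail=8;  out ∅∪∅=∅
  n9('bc'): parent n8 fail=0; on 'c' 0 → fail=1;  out ∅∪{0}={0}
  n11('bb'): parent n8 fail=0; on 'b' 0 → fail=8;  out ∅∪∅=∅
  n15('cb'): parent n1 fail=0; on 'b' 0 → fail=8;  out {4}∪∅={4}
  n4('abb'): parent n3 fail=8; on 'b' 8 → fail=11;  out ∅∪∅=∅
  n10('bcb'): parent n9 fail=1; on 'b' 1 → fail=15;  out {2}∪{4}={2,4}
  n12('bba'): parent n11 fail=8; on 'a' 8→0 → fail=2;  out ∅∪∅=∅
  n5('abbc'): parent n4 fail=11; on 'c' 11→8 → fail=9;  out ∅∪{0}={0}
  n13('bbaa'): parent n12 fail=2; on 'a' 2→0 → fail=2;  out ∅∪∅=∅
  n6('abbcb'): parent n5 fail=9; on 'b' 9 → fail=10;  out ∅∪{2,4}={2,4}
  n14('bbaaa'): parent n13 fail=2; on 'a' 2→0 → fail=2;  out {3}∪∅={3}
  n7('abbcba'): parent n6 fail=10; on 'a' 10→15→8→0 → fail=2;  out {1}∪∅={1}

Text stream:
i=0 'c': node 0→1  emit P0@[0:0]
i=1 'b': node 1→15  emit P4@[0:1]
i=2 'c': node 15→9 (fail-walked)  emit P0@[2:2]
i=3 'b': node 9→10  emit P2@[1:3],P4@[2:3]
i=4 'b': node 10→11 (fail-walked)
i=5 'c': node 11→9 (fail-walked)  emit P0@[5:5]
i=6 'c': node 9→1 (fail-walked)  emit P0@[6:6]
i=7 'b': node 1→15  emit P4@[6:7]
i=8 'c': node 15→9 (fail-walked)  emit P0@[8:8]
i=9 'c': node 9→1 (fail-walked)  emit P0@[9:9]
i=10 'c': node 1→1 (fail-walked)  emit P0@[10:10]
i=11 'c': node 1→1 (fail-walked)  emit P0@[11:11]
i=12 'b': node 1→15  emit P4@[11:12]
i=13 'a': node 15→2 (fail-walked)
i=14 'c': node 2→1 (fail-walked)  emit P0@[14:14]
i=15 'b': node 1→15  emit P4@[14:15]
i=16 'c': node 15→9 (fail-walked)  emit P0@[16:16]
i=17 'b': node 9→10  emit P2@[15:17],P4@[16:17]
i=18 'b': node 10→11 (fail-walked)
i=19 'b': node 11→11 (fail-walked)
i=20 'a': node 11→12
i=21 'a': node 12→13
i=22 'a': node 13→14  emit P3@[18:22]
i=23 'b': node 14→3 (fail-walked)
i=24 'b': node 3→4
i=25 'a': node 4→12 (fail-walked)
i=26 'a': node 12→13
i=27 'a': node 13→14  emit P3@[23:27]
i=28 'b': node 14→3 (fail-walked)
i=29 'a': node 3→2 (fail-walked)
i=30 'b': node 2→3
i=31 'b': node 3→4
i=32 'c': node 4→5  emit P0@[32:32]
i=33 'b': node 5→6  emit P2@[31:33],P4@[32:33]
i=34 'a': node 6→7  emit P1@[29:34]
i=35 'b': node 7→3 (fail-walked)
i=36 'b': node 3→4
i=37 'c': node 4→5  emit P0@[37:37]
i=38 'c': node 5→1 (fail-walked)  emit P0@[38:38]
i=39 'a': node 1→2 (fail-walked)
i=40 'b': node 2→3
i=41 'b': node 3→4
i=42 'a': node 4→12 (fail-walked)
i=43 'a': node 12→13
i=44 'a': node 13→14  emit P3@[40:44]
i=45 'c': node 14→1 (fail-walked)  emit P0@[45:45]
i=46 'a': node 1→2 (fail-walked)
i=47 'b': node 2→3
i=48 'b': node 3→4
i=49 'c': node 4→5  emit P0@[49:49]
i=50 'b': node 5→6  emit P2@[48:50],P4@[49:50]
i=51 'a': node 6→7  emit P1@[46:51]
i=52 'c': node 7→1 (fail-walked)  emit P0@[52:52]
i=53 'b': node 1→15  emit P4@[52:53]
i=54 'b': node 15→11 (fail-walked)
i=55 'b': node 11→11 (fail-walked)
i=56 'b': node 11→11 (fail-walked)
i=57 'b': node 11→11 (fail-walked)
i=58 'c': node 11→9 (fail-walked)  emit P0@[58:58]
i=59 'c': node 9→1 (fail-walked)  emit P0@[59:59]
i=60 'b': node 1→15  emit P4@[59:60]
i=61 'b': node 15→11 (fail-walked)
i=62 'b': node 11→11 (fail-walked)
i=63 'a': node 11→12
i=64 'a': node 12→13
i=65 'a': node 13→14  emit P3@[61:65]
i=66 'a': node 14→2 (fail-walked)
i=67 'b': node 2→3
i=68 'a': node 3→2 (fail-walked)
i=69 'c': node 2→1 (fail-walked)  emit P0@[69:69]
i=70 'c': node 1→1 (fail-walked)  emit P0@[70:70]
i=71 'b': node 1→15  emit P4@[70:71]
i=72 'b': node 15→11 (fail-walked)
i=73 'c': node 11→9 (fail-walked)  emit P0@[73:73]

Result: [[0,0],[1,4],[2,0],[3,2],[3,4],[5,0],[6,0],[7,4],[8,0],[9,0],[10,0],[11,0],[12,4],[14,0],[15,4],[16,0],[17,2],[17,4],[22,3],[27,3],[32,0],[33,2],[33,4],[34,1],[37,0],[38,0],[44,3],[45,0],[49,0],[50,2],[50,4],[51,1],[52,0],[53,4],[58,0],[59,0],[60,4],[65,3],[69,0],[70,0],[71,4],[73,0]]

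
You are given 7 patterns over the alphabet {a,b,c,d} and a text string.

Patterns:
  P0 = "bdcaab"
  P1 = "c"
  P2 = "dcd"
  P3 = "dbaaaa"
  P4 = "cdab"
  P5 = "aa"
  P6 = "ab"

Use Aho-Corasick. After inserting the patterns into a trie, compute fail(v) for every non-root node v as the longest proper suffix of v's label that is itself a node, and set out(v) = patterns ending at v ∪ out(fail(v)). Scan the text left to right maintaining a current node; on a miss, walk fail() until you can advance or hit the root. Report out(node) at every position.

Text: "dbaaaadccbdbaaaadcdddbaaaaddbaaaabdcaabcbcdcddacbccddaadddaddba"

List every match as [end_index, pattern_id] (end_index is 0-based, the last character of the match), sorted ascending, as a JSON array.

Construct AC machine:
Trie nodes:
  0='ε' goto a→19 b→1 c→7 d→8
  1='b' goto d→2
  2='bd' goto c→3
  3='bdc' goto a→4
  4='bdca' goto a→5
  5='bdcaa' goto b→6
  6='bdcaab' goto ·  [P0 ends]
  7='c' goto d→16  [P1 ends]
  8='d' goto b→11 c→9
  9='dc' goto d→10
  10='dcd' goto ·  [P2 ends]
  11='db' goto a→12
  12='dba' goto a→13
  13='dbaa' goto a→14
  14='dbaaa' goto a→15
  15='dbaaaa' goto ·  [P3 ends]
  16='cd' goto a→17
  17='cda' goto b→18
  18='cdab' goto ·  [P4 ends]
  19='a' goto a→20 b→21
  20='aa' goto ·  [P5 ends]
  21='ab' goto ·  [P6 ends]

BFS fail/out derivation:
  n1('b'): parent n0 fail=0; on 'b' 0 → fail=0;  out ∅∪∅=∅
  n7('c'): parent n0 fail=0; on 'c' 0 → fail=0;  out {1}∪∅={1}
  n8('d'): parent n0 fail=0; on 'd' 0 → fail=0;  out ∅∪∅=∅
  n19('a'): parent n0 fail=0; on 'a' 0 → fail=0;  out ∅∪∅=∅
  n2('bd'): parent n1 fail=0; on 'd' 0 → fail=8;  out ∅∪∅=∅
  n9('dc'): parent n8 fail=0; on 'c' 0 → fail=7;  out ∅∪{1}={1}
  n11('db'): parent n8 fail=0; on 'b' 0 → fail=1;  out ∅∪∅=∅
  n16('cd'): parent n7 fail=0; on 'd' 0 → fail=8;  out ∅∪∅=∅
  n20('aa'): parent n19 fail=0; on 'a' 0 → fail=19;  out {5}∪∅={5}
  n21('ab'): parent n19 fail=0; on 'b' 0 → fail=1;  out {6}∪∅={6}
  n3('bdc'): parent n2 fail=8; on 'c' 8 → fail=9;  out ∅∪{1}={1}
  n10('dcd'): parent n9 fail=7; on 'd' 7 → fail=16;  out {2}∪∅={2}
  n12('dba'): parent n11 fail=1; on 'a' 1→0 → fail=19;  out ∅∪∅=∅
  n17('cda'): parent n16 fail=8; on 'a' 8→0 → fail=19;  out ∅∪∅=∅
  n4('bdca'): parent n3 fail=9; on 'a' 9→7→0 → fail=19;  out ∅∪∅=∅
  n13('dbaa'): parent n12 fail=19; on 'a' 19 → fail=20;  out ∅∪{5}={5}
  n18('cdab'): parent n17 fail=19; on 'b' 19 → fail=21;  out {4}∪{6}={4,6}
  n5('bdcaa'): parent n4 fail=19; on 'a' 19 → fail=20;  out ∅∪{5}={5}
  n14('dbaaa'): parent n13 fail=20; on 'a' 20→19 → fail=20;  out ∅∪{5}={5}
  n6('bdcaab'): parent n5 fail=20; on 'b' 20→19 → fail=21;  out {0}∪{6}={0,6}
  n15('dbaaaa'): parent n14 fail=20; on 'a' 20→19 → fail=20;  out {3}∪{5}={3,5}

Scan:
i=0 'd': node 0→8
i=1 'b': node 8→11
i=2 'a': node 11→12
i=3 'a': node 12→13  emit P5@[2:3]
i=4 'a': node 13→14  emit P5@[3:4]
i=5 'a': node 14→15  emit P3@[0:5],P5@[4:5]
i=6 'd': node 15→8 (fail-walked)
i=7 'c': node 8→9  emit P1@[7:7]
i=8 'c': node 9→7 (fail-walked)  emit P1@[8:8]
i=9 'b': node 7→1 (fail-walked)
i=10 'd': node 1→2
i=11 'b': node 2→11 (fail-walked)
i=12 'a': node 11→12
i=13 'a': node 12→13  emit P5@[12:13]
i=14 'a': node 13→14  emit P5@[13:14]
i=15 'a': node 14→15  emit P3@[10:15],P5@[14:15]
i=16 'd': node 15→8 (fail-walked)
i=17 'c': node 8→9  emit P1@[17:17]
i=18 'd': node 9→10  emit P2@[16:18]
i=19 'd': node 10→8 (fail-walked)
i=20 'd': node 8→8 (fail-walked)
i=21 'b': node 8→11
i=22 'a': node 11→12
i=23 'a': node 12→13  emit P5@[22:23]
i=24 'a': node 13→14  emit P5@[23:24]
i=25 'a': node 14→15  emit P3@[20:25],P5@[24:25]
i=26 'd': node 15→8 (fail-walked)
i=27 'd': node 8→8 (fail-walked)
i=28 'b': node 8→11
i=29 'a': node 11→12
i=30 'a': node 12→13  emit P5@[29:30]
i=31 'a': node 13→14  emit P5@[30:31]
i=32 'a': node 14→15  emit P3@[27:32],P5@[31:32]
i=33 'b': node 15→21 (fail-walked)  emit P6@[32:33]
i=34 'd': node 21→2 (fail-walked)
i=35 'c': node 2→3  emit P1@[35:35]
i=36 'a': node 3→4
i=37 'a': node 4→5  emit P5@[36:37]
i=38 'b': node 5→6  emit P0@[33:38],P6@[37:38]
i=39 'c': node 6→7 (fail-walked)  emit P1@[39:39]
i=40 'b': node 7→1 (fail-walked)
i=41 'c': node 1→7 (fail-walked)  emit P1@[41:41]
i=42 'd': node 7→16
i=43 'c': node 16→9 (fail-walked)  emit P1@[43:43]
i=44 'd': node 9→10  emit P2@[42:44]
i=45 'd': node 10→8 (fail-walked)
i=46 'a': node 8→19 (fail-walked)
i=47 'c': node 19→7 (fail-walked)  emit P1@[47:47]
i=48 'b': node 7→1 (fail-walked)
i=49 'c': node 1→7 (fail-walked)  emit P1@[49:49]
i=50 'c': node 7→7 (fail-walked)  emit P1@[50:50]
i=51 'd': node 7→16
i=52 'd': node 16→8 (fail-walked)
i=53 'a': node 8→19 (fail-walked)
i=54 'a': node 19→20  emit P5@[53:54]
i=55 'd': node 20→8 (fail-walked)
i=56 'd': node 8→8 (fail-walked)
i=57 'd': node 8→8 (fail-walked)
i=58 'a': node 8→19 (fail-walked)
i=59 'd': node 19→8 (fail-walked)
i=60 'd': node 8→8 (fail-walked)
i=61 'b': node 8→11
i=62 'a': node 11→12

Matches: [[3,5],[4,5],[5,3],[5,5],[7,1],[8,1],[13,5],[14,5],[15,3],[15,5],[17,1],[18,2],[23,5],[24,5],[25,3],[25,5],[30,5],[31,5],[32,3],[32,5],[33,6],[35,1],[37,5],[38,0],[38,6],[39,1],[41,1],[43,1],[44,2],[47,1],[49,1],[50,1],[54,5]]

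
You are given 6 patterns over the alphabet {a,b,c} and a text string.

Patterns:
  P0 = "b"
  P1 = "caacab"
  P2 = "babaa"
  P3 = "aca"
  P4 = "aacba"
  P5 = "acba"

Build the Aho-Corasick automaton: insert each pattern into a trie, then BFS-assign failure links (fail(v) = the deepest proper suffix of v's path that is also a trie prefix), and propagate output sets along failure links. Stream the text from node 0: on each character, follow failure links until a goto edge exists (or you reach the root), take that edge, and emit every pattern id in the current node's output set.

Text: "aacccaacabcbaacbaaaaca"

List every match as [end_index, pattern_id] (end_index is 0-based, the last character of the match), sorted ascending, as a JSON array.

Build:
Trie (insert patterns):
  n0 'ε': a→12 b→1 c→2
  n1 'b': a→8  [P0 ends]
  n2 'c': a→3
  n3 'ca': a→4
  n4 'caa': c→5
  n5 'caac': a→6
  n6 'caaca': b→7
  n7 'caacab': ·  [P1 ends]
  n8 'ba': b→9
  n9 'bab': a→10
  n10 'baba': a→11
  n11 'babaa': ·  [P2 ends]
  n12 'a': a→15 c→13
  n13 'ac': a→14 b→19
  n14 'aca': ·  [P3 ends]
  n15 'aa': c→16
  n16 'aac': b→17
  n17 'aacb': a→18
  n18 'aacba': ·  [P4 ends]
  n19 'acb': a→20
  n20 'acba': ·  [P5 ends]

Failure links (BFS by depth):
  fail(1) 'b': from fail(0)=0 chase 'b': 0 ⇒ 0;  out={0}∪out(0)={0}
  fail(2) 'c': from fail(0)=0 chase 'c': 0 ⇒ 0;  out=∅∪out(0)=∅
  fail(12) 'a': from fail(0)=0 chase 'a': 0 ⇒ 0;  out=∅∪out(0)=∅
  fail(3) 'ca': from fail(2)=0 chase 'a': 0 ⇒ 12;  out=∅∪out(12)=∅
  fail(8) 'ba': from fail(1)=0 chase 'a': 0 ⇒ 12;  out=∅∪out(12)=∅
  fail(13) 'ac': from fail(12)=0 chase 'c': 0 ⇒ 2;  out=∅∪out(2)=∅
  fail(15) 'aa': from fail(12)=0 chase 'a': 0 ⇒ 12;  out=∅∪out(12)=∅
  fail(4) 'caa': from fail(3)=12 chase 'a': 12 ⇒ 15;  out=∅∪out(15)=∅
  fail(9) 'bab': from fail(8)=12 chase 'b': 12→0 ⇒ 1;  out=∅∪out(1)={0}
  fail(14) 'aca': from fail(13)=2 chase 'a': 2 ⇒ 3;  out={3}∪out(3)={3}
  fail(16) 'aac': from fail(15)=12 chase 'c': 12 ⇒ 13;  out=∅∪out(13)=∅
  fail(19) 'acb': from fail(13)=2 chase 'b': 2→0 ⇒ 1;  out=∅∪out(1)={0}
  fail(5) 'caac': from fail(4)=15 chase 'c': 15 ⇒ 16;  out=∅∪out(16)=∅
  fail(10) 'baba': from fail(9)=1 chase 'a': 1 ⇒ 8;  out=∅∪out(8)=∅
  fail(17) 'aacb': from fail(16)=13 chase 'b': 13 ⇒ 19;  out=∅∪out(19)={0}
  fail(20) 'acba': from fail(19)=1 chase 'a': 1 ⇒ 8;  out={5}∪out(8)={5}
  fail(6) 'caaca': from fail(5)=16 chase 'a': 16→13 ⇒ 14;  out=∅∪out(14)={3}
  fail(11) 'babaa': from fail(10)=8 chase 'a': 8→12 ⇒ 15;  out={2}∪out(15)={2}
  fail(18) 'aacba': from fail(17)=19 chase 'a': 19 ⇒ 20;  out={4}∪out(20)={4,5}
  fail(7) 'caacab': from fail(6)=14 chase 'b': 14→3→12→0 ⇒ 1;  out={1}∪out(1)={0,1}

Text stream:
[0] read 'a'  n0⇒n12
[1] read 'a'  n12⇒n15
[2] read 'c'  n15⇒n16
[3] read 'c'  n16⇒n2 ·f
[4] read 'c'  n2⇒n2 ·f
[5] read 'a'  n2⇒n3
[6] read 'a'  n3⇒n4
[7] read 'c'  n4⇒n5
[8] read 'a'  n5⇒n6  emit P3@[6:8]
[9] read 'b'  n6⇒n7  emit P0@[9:9],P1@[4:9]
[10] read 'c'  n7⇒n2 ·f
[11] read 'b'  n2⇒n1 ·f  emit P0@[11:11]
[12] read 'a'  n1⇒n8
[13] read 'a'  n8⇒n15 ·f
[14] read 'c'  n15⇒n16
[15] read 'b'  n16⇒n17  emit P0@[15:15]
[16] read 'a'  n17⇒n18  emit P4@[12:16],P5@[13:16]
[17] read 'a'  n18⇒n15 ·f
[18] read 'a'  n15⇒n15 ·f
[19] read 'a'  n15⇒n15 ·f
[20] read 'c'  n15⇒n16
[21] read 'a'  n16⇒n14 ·f  emit P3@[19:21]

Matches: [[8,3],[9,0],[9,1],[11,0],[15,0],[16,4],[16,5],[21,3]]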